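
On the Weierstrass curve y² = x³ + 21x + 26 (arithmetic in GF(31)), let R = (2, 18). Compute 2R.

(16, 26)

tangent at (2, 18): λ = (3·2² + 21)/(2·18) ≡ 2/5. 5⁻¹ ≡ 25 (mod 31), so λ ≡ 2·25 ≡ 19.
  x = λ² - 2 - 2 = 361 - 4 ≡ 16; y = λ·(2 - 16) - 18 ≡ 26. → (16, 26)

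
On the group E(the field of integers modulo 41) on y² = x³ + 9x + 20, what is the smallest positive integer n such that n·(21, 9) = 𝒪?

11

2P: tangent at (21, 9): λ = (3·21² + 9)/(2·9) ≡ 20/18. 18⁻¹ ≡ 16 (mod 41) since 18·16 = 288 ≡ 1, so λ ≡ 20·16 ≡ 33.
  x = λ² - 21 - 21 = 1089 - 42 ≡ 22; y = λ·(21 - 22) - 9 ≡ 40. → (22, 40)
3P: (22, 40) + (21, 9). λ = (9 - 40)/(21 - 22) ≡ 10/40 mod 41. 40⁻¹ ≡ 40 (mod 41) since 40·40 = 1600 ≡ 1, so λ ≡ 31.
  x = λ² - 22 - 21 = 961 - 43 ≡ 16; y = λ·(22 - 16) - 40 ≡ 23. → (16, 23)
4P: (16, 23) + (21, 9). λ = (9 - 23)/(21 - 16) ≡ 27/5 mod 41. 5⁻¹ ≡ 33 (mod 41), so λ ≡ 30.
  x = λ² - 16 - 21 = 900 - 37 ≡ 2; y = λ·(16 - 2) - 23 ≡ 28. → (2, 28)
5P: (2, 28) + (21, 9). λ = (9 - 28)/(21 - 2) ≡ 22/19 mod 41. 19⁻¹ ≡ 13 (mod 41), so λ ≡ 40.
  x = λ² - 2 - 21 = 1600 - 23 ≡ 19; y = λ·(2 - 19) - 28 ≡ 30. → (19, 30)
6P: (19, 30) + (21, 9). λ = (9 - 30)/(21 - 19) ≡ 20/2 mod 41. 2⁻¹ ≡ 21 (mod 41), so λ ≡ 10.
  x = λ² - 19 - 21 = 100 - 40 ≡ 19; y = λ·(19 - 19) - 30 ≡ 11. → (19, 11)
7P: (19, 11) + (21, 9). λ = (9 - 11)/(21 - 19) ≡ 39/2 mod 41. 2⁻¹ ≡ 21 (mod 41), so λ ≡ 40.
  x = λ² - 19 - 21 = 1600 - 40 ≡ 2; y = λ·(19 - 2) - 11 ≡ 13. → (2, 13)
8P: (2, 13) + (21, 9). λ = (9 - 13)/(21 - 2) ≡ 37/19 mod 41. 19⁻¹ ≡ 13 (mod 41), so λ ≡ 30.
  x = λ² - 2 - 21 = 900 - 23 ≡ 16; y = λ·(2 - 16) - 13 ≡ 18. → (16, 18)
9P: (16, 18) + (21, 9). λ = (9 - 18)/(21 - 16) ≡ 32/5 mod 41. 5⁻¹ ≡ 33 (mod 41) since 5·33 = 165 ≡ 1, so λ ≡ 31.
  x = λ² - 16 - 21 = 961 - 37 ≡ 22; y = λ·(16 - 22) - 18 ≡ 1. → (22, 1)
10P: (22, 1) + (21, 9). λ = (9 - 1)/(21 - 22) ≡ 8/40 mod 41. 40⁻¹ ≡ 40 (mod 41), so λ ≡ 33.
  x = λ² - 22 - 21 = 1089 - 43 ≡ 21; y = λ·(22 - 21) - 1 ≡ 32. → (21, 32)
11P: (21, 32) + (21, 9): same x and y₁ ≡ -y₂, so the sum is 𝒪.
11P = 𝒪, so the order is 11.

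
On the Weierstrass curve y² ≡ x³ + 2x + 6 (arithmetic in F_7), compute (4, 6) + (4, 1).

O

The two points share x = 4 and their y-coordinates satisfy 6 + 1 ≡ 0 (mod 7), so they are inverses. Their sum is 𝒪.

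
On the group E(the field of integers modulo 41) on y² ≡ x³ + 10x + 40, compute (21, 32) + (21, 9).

The two points share x = 21 and their y-coordinates satisfy 32 + 9 ≡ 0 (mod 41), so they are inverses. Their sum is ∞.

O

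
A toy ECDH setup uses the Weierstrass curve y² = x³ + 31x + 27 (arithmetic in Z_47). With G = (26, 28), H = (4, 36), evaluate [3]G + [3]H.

(2, 35)

First 3G:
Repeated addition: build up to 3G.
2G: tangent at (26, 28): λ = (3·26² + 31)/(2·28) ≡ 38/9. 9⁻¹ ≡ 21 (mod 47) since 9·21 = 189 ≡ 1, so λ ≡ 38·21 ≡ 46.
  x = λ² - 26 - 26 = 2116 - 52 ≡ 43; y = λ·(26 - 43) - 28 ≡ 36. → (43, 36)
3G: (43, 36) + (26, 28). λ = (28 - 36)/(26 - 43) ≡ 39/30 mod 47. 30⁻¹ ≡ 11 (mod 47), so λ ≡ 6.
  x = λ² - 43 - 26 = 36 - 69 ≡ 14; y = λ·(43 - 14) - 36 ≡ 44. → (14, 44)
3G = (14, 44).
Next 3H:
Repeated addition: build up to 3H.
2H: tangent at (4, 36): λ = (3·4² + 31)/(2·36) ≡ 32/25. 25⁻¹ ≡ 32 (mod 47) since 25·32 = 800 ≡ 1, so λ ≡ 32·32 ≡ 37.
  x = λ² - 4 - 4 = 1369 - 8 ≡ 45; y = λ·(4 - 45) - 36 ≡ 45. → (45, 45)
3H: (45, 45) + (4, 36). λ = (36 - 45)/(4 - 45) ≡ 38/6 mod 47. 6⁻¹ ≡ 8 (mod 47) since 6·8 = 48 ≡ 1, so λ ≡ 22.
  x = λ² - 45 - 4 = 484 - 49 ≡ 12; y = λ·(45 - 12) - 45 ≡ 23. → (12, 23)
3H = (12, 23).
Finally 3G + 3H:
(14, 44) + (12, 23). λ = (23 - 44)/(12 - 14) ≡ 26/45 mod 47. 45⁻¹ ≡ 23 (mod 47) since 45·23 = 1035 ≡ 1, so λ ≡ 34.
  x = λ² - 14 - 12 = 1156 - 26 ≡ 2; y = λ·(14 - 2) - 44 ≡ 35. → (2, 35)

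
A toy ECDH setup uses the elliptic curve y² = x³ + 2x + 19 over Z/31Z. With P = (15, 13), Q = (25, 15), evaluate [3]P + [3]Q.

(30, 4)

First 3P:
Repeated addition: build up to 3P.
2P: tangent at (15, 13): λ = (3·15² + 2)/(2·13) ≡ 26/26. 26⁻¹ ≡ 6 (mod 31), so λ ≡ 26·6 ≡ 1.
  x = λ² - 15 - 15 = 1 - 30 ≡ 2; y = λ·(15 - 2) - 13 ≡ 0. → (2, 0)
3P: (2, 0) + (15, 13). λ = (13 - 0)/(15 - 2) ≡ 13/13 mod 31. 13⁻¹ ≡ 12 (mod 31), so λ ≡ 1.
  x = λ² - 2 - 15 = 1 - 17 ≡ 15; y = λ·(2 - 15) - 0 ≡ 18. → (15, 18)
3P = (15, 18).
Next 3Q:
Repeated addition: build up to 3Q.
2Q: tangent at (25, 15): λ = (3·25² + 2)/(2·15) ≡ 17/30. 30⁻¹ ≡ 30 (mod 31) since 30·30 = 900 ≡ 1, so λ ≡ 17·30 ≡ 14.
  x = λ² - 25 - 25 = 196 - 50 ≡ 22; y = λ·(25 - 22) - 15 ≡ 27. → (22, 27)
3Q: (22, 27) + (25, 15). λ = (15 - 27)/(25 - 22) ≡ 19/3 mod 31. 3⁻¹ ≡ 21 (mod 31), so λ ≡ 27.
  x = λ² - 22 - 25 = 729 - 47 ≡ 0; y = λ·(22 - 0) - 27 ≡ 9. → (0, 9)
3Q = (0, 9).
Finally 3P + 3Q:
(15, 18) + (0, 9). λ = (9 - 18)/(0 - 15) ≡ 22/16 mod 31. 16⁻¹ ≡ 2 (mod 31), so λ ≡ 13.
  x = λ² - 15 - 0 = 169 - 15 ≡ 30; y = λ·(15 - 30) - 18 ≡ 4. → (30, 4)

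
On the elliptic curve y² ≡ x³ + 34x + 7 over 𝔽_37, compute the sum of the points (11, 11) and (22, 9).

(11, 11) + (22, 9). λ = (9 - 11)/(22 - 11) ≡ 35/11 mod 37. 11⁻¹ ≡ 27 (mod 37), so λ ≡ 20.
  x = λ² - 11 - 22 = 400 - 33 ≡ 34; y = λ·(11 - 34) - 11 ≡ 10. → (34, 10)

(34, 10)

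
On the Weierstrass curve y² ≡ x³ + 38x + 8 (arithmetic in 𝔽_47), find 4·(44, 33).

Write G = (44, 33).
Repeated addition: build up to 4G.
2G: tangent at (44, 33): λ = (3·44² + 38)/(2·33) ≡ 18/19. 19⁻¹ ≡ 5 (mod 47), so λ ≡ 18·5 ≡ 43.
  x = λ² - 44 - 44 = 1849 - 88 ≡ 22; y = λ·(44 - 22) - 33 ≡ 20. → (22, 20)
3G: (22, 20) + (44, 33). λ = (33 - 20)/(44 - 22) ≡ 13/22 mod 47. 22⁻¹ ≡ 15 (mod 47) since 22·15 = 330 ≡ 1, so λ ≡ 7.
  x = λ² - 22 - 44 = 49 - 66 ≡ 30; y = λ·(22 - 30) - 20 ≡ 18. → (30, 18)
4G: (30, 18) + (44, 33). λ = (33 - 18)/(44 - 30) ≡ 15/14 mod 47. 14⁻¹ ≡ 37 (mod 47) since 14·37 = 518 ≡ 1, so λ ≡ 38.
  x = λ² - 30 - 44 = 1444 - 74 ≡ 7; y = λ·(30 - 7) - 18 ≡ 10. → (7, 10)

(7, 10)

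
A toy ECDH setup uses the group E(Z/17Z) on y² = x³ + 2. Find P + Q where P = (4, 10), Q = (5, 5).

(4, 10) + (5, 5). λ = (5 - 10)/(5 - 4) ≡ 12/1 mod 17. 1⁻¹ ≡ 1 (mod 17), so λ ≡ 12.
  x = λ² - 4 - 5 = 144 - 9 ≡ 16; y = λ·(4 - 16) - 10 ≡ 16. → (16, 16)

(16, 16)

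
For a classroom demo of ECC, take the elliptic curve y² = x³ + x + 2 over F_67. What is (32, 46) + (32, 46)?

tangent at (32, 46): λ = (3·32² + 1)/(2·46) ≡ 58/25. 25⁻¹ ≡ 59 (mod 67) since 25·59 = 1475 ≡ 1, so λ ≡ 58·59 ≡ 5.
  x = λ² - 32 - 32 = 25 - 64 ≡ 28; y = λ·(32 - 28) - 46 ≡ 41. → (28, 41)

(28, 41)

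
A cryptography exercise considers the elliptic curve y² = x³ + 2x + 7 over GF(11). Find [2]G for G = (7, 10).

(6, 9)

tangent at (7, 10): λ = (3·7² + 2)/(2·10) ≡ 6/9. 9⁻¹ ≡ 5 (mod 11), so λ ≡ 6·5 ≡ 8.
  x = λ² - 7 - 7 = 64 - 14 ≡ 6; y = λ·(7 - 6) - 10 ≡ 9. → (6, 9)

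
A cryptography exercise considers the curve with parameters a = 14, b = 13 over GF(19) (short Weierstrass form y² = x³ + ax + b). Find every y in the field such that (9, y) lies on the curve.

x³ + 14x + 13 = 868 ≡ 13 (mod 19).
13 is a non-residue mod 19; no y exists.

none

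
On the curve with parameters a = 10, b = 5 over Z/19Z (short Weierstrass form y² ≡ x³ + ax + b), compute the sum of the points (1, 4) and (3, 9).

(7, 0)

(1, 4) + (3, 9). λ = (9 - 4)/(3 - 1) ≡ 5/2 mod 19. 2⁻¹ ≡ 10 (mod 19), so λ ≡ 12.
  x = λ² - 1 - 3 = 144 - 4 ≡ 7; y = λ·(1 - 7) - 4 ≡ 0. → (7, 0)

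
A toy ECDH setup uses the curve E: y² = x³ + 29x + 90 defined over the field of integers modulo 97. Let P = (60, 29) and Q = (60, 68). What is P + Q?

The two points share x = 60 and their y-coordinates satisfy 29 + 68 ≡ 0 (mod 97), so they are inverses. Their sum is O.

O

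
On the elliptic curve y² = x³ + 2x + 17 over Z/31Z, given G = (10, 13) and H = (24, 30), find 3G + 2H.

(8, 7)

First 3G:
Repeated addition: build up to 3G.
2G: tangent at (10, 13): λ = (3·10² + 2)/(2·13) ≡ 23/26. 26⁻¹ ≡ 6 (mod 31), so λ ≡ 23·6 ≡ 14.
  x = λ² - 10 - 10 = 196 - 20 ≡ 21; y = λ·(10 - 21) - 13 ≡ 19. → (21, 19)
3G: (21, 19) + (10, 13). λ = (13 - 19)/(10 - 21) ≡ 25/20 mod 31. 20⁻¹ ≡ 14 (mod 31), so λ ≡ 9.
  x = λ² - 21 - 10 = 81 - 31 ≡ 19; y = λ·(21 - 19) - 19 ≡ 30. → (19, 30)
3G = (19, 30).
Next 2H:
Repeated addition: build up to 2H.
2H: tangent at (24, 30): λ = (3·24² + 2)/(2·30) ≡ 25/29. 29⁻¹ ≡ 15 (mod 31), so λ ≡ 25·15 ≡ 3.
  x = λ² - 24 - 24 = 9 - 48 ≡ 23; y = λ·(24 - 23) - 30 ≡ 4. → (23, 4)
2H = (23, 4).
Finally 3G + 2H:
(19, 30) + (23, 4). λ = (4 - 30)/(23 - 19) ≡ 5/4 mod 31. 4⁻¹ ≡ 8 (mod 31), so λ ≡ 9.
  x = λ² - 19 - 23 = 81 - 42 ≡ 8; y = λ·(19 - 8) - 30 ≡ 7. → (8, 7)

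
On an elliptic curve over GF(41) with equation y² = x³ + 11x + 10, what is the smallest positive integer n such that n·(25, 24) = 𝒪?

2P: tangent at (25, 24): λ = (3·25² + 11)/(2·24) ≡ 0/7. 7⁻¹ ≡ 6 (mod 41), so λ ≡ 0·6 ≡ 0.
  x = λ² - 25 - 25 = 0 - 50 ≡ 32; y = λ·(25 - 32) - 24 ≡ 17. → (32, 17)
3P: (32, 17) + (25, 24). λ = (24 - 17)/(25 - 32) ≡ 7/34 mod 41. 34⁻¹ ≡ 35 (mod 41) since 34·35 = 1190 ≡ 1, so λ ≡ 40.
  x = λ² - 32 - 25 = 1600 - 57 ≡ 26; y = λ·(32 - 26) - 17 ≡ 18. → (26, 18)
4P: (26, 18) + (25, 24). λ = (24 - 18)/(25 - 26) ≡ 6/40 mod 41. 40⁻¹ ≡ 40 (mod 41) since 40·40 = 1600 ≡ 1, so λ ≡ 35.
  x = λ² - 26 - 25 = 1225 - 51 ≡ 26; y = λ·(26 - 26) - 18 ≡ 23. → (26, 23)
5P: (26, 23) + (25, 24). λ = (24 - 23)/(25 - 26) ≡ 1/40 mod 41. 40⁻¹ ≡ 40 (mod 41) since 40·40 = 1600 ≡ 1, so λ ≡ 40.
  x = λ² - 26 - 25 = 1600 - 51 ≡ 32; y = λ·(26 - 32) - 23 ≡ 24. → (32, 24)
6P: (32, 24) + (25, 24). λ = (24 - 24)/(25 - 32) ≡ 0/34 mod 41. 34⁻¹ ≡ 35 (mod 41), so λ ≡ 0.
  x = λ² - 32 - 25 = 0 - 57 ≡ 25; y = λ·(32 - 25) - 24 ≡ 17. → (25, 17)
7P: (25, 17) + (25, 24): same x and y₁ ≡ -y₂, so the sum is 𝒪.
7P = 𝒪, so the order is 7.

7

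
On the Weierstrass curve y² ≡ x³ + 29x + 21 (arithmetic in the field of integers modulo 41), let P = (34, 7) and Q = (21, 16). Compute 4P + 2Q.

(39, 18)

First 4P:
Double-and-add on 4 = (100)₂. Start with P = (34, 7) for the leading 1-bit.
double: tangent at (34, 7): λ = (3·34² + 29)/(2·7) ≡ 12/14. 14⁻¹ ≡ 3 (mod 41) since 14·3 = 42 ≡ 1, so λ ≡ 12·3 ≡ 36.
  x = λ² - 34 - 34 = 1296 - 68 ≡ 39; y = λ·(34 - 39) - 7 ≡ 18. → (39, 18)
double: tangent at (39, 18): λ = (3·39² + 29)/(2·18) ≡ 0/36. 36⁻¹ ≡ 8 (mod 41) since 36·8 = 288 ≡ 1, so λ ≡ 0·8 ≡ 0.
  x = λ² - 39 - 39 = 0 - 78 ≡ 4; y = λ·(39 - 4) - 18 ≡ 23. → (4, 23)
4P = (4, 23).
Next 2Q:
Repeated addition: build up to 2Q.
2Q: tangent at (21, 16): λ = (3·21² + 29)/(2·16) ≡ 40/32. 32⁻¹ ≡ 9 (mod 41), so λ ≡ 40·9 ≡ 32.
  x = λ² - 21 - 21 = 1024 - 42 ≡ 39; y = λ·(21 - 39) - 16 ≡ 23. → (39, 23)
2Q = (39, 23).
Finally 4P + 2Q:
(4, 23) + (39, 23). λ = (23 - 23)/(39 - 4) ≡ 0/35 mod 41. 35⁻¹ ≡ 34 (mod 41), so λ ≡ 0.
  x = λ² - 4 - 39 = 0 - 43 ≡ 39; y = λ·(4 - 39) - 23 ≡ 18. → (39, 18)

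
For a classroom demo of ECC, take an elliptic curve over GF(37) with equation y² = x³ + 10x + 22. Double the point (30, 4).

tangent at (30, 4): λ = (3·30² + 10)/(2·4) ≡ 9/8. 8⁻¹ ≡ 14 (mod 37) since 8·14 = 112 ≡ 1, so λ ≡ 9·14 ≡ 15.
  x = λ² - 30 - 30 = 225 - 60 ≡ 17; y = λ·(30 - 17) - 4 ≡ 6. → (17, 6)

(17, 6)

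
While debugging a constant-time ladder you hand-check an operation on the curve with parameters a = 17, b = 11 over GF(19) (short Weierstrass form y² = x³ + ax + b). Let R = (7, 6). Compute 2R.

(6, 14)

tangent at (7, 6): λ = (3·7² + 17)/(2·6) ≡ 12/12. 12⁻¹ ≡ 8 (mod 19) since 12·8 = 96 ≡ 1, so λ ≡ 12·8 ≡ 1.
  x = λ² - 7 - 7 = 1 - 14 ≡ 6; y = λ·(7 - 6) - 6 ≡ 14. → (6, 14)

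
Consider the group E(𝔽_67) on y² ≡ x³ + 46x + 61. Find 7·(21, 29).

Write Q = (21, 29).
Double-and-add on 7 = (111)₂. Start with Q = (21, 29) for the leading 1-bit.
double: tangent at (21, 29): λ = (3·21² + 46)/(2·29) ≡ 29/58. 58⁻¹ ≡ 52 (mod 67) since 58·52 = 3016 ≡ 1, so λ ≡ 29·52 ≡ 34.
  x = λ² - 21 - 21 = 1156 - 42 ≡ 42; y = λ·(21 - 42) - 29 ≡ 61. → (42, 61)
add Q: (42, 61) + (21, 29). λ = (29 - 61)/(21 - 42) ≡ 35/46 mod 67. 46⁻¹ ≡ 51 (mod 67) since 46·51 = 2346 ≡ 1, so λ ≡ 43.
  x = λ² - 42 - 21 = 1849 - 63 ≡ 44; y = λ·(42 - 44) - 61 ≡ 54. → (44, 54)
double: tangent at (44, 54): λ = (3·44² + 46)/(2·54) ≡ 25/41. 41⁻¹ ≡ 18 (mod 67) since 41·18 = 738 ≡ 1, so λ ≡ 25·18 ≡ 48.
  x = λ² - 44 - 44 = 2304 - 88 ≡ 5; y = λ·(44 - 5) - 54 ≡ 9. → (5, 9)
add Q: (5, 9) + (21, 29). λ = (29 - 9)/(21 - 5) ≡ 20/16 mod 67. 16⁻¹ ≡ 21 (mod 67), so λ ≡ 18.
  x = λ² - 5 - 21 = 324 - 26 ≡ 30; y = λ·(5 - 30) - 9 ≡ 10. → (30, 10)

(30, 10)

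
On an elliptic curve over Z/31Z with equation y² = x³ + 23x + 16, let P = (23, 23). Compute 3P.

(15, 4)

Repeated addition: build up to 3P.
2P: tangent at (23, 23): λ = (3·23² + 23)/(2·23) ≡ 29/15. 15⁻¹ ≡ 29 (mod 31), so λ ≡ 29·29 ≡ 4.
  x = λ² - 23 - 23 = 16 - 46 ≡ 1; y = λ·(23 - 1) - 23 ≡ 3. → (1, 3)
3P: (1, 3) + (23, 23). λ = (23 - 3)/(23 - 1) ≡ 20/22 mod 31. 22⁻¹ ≡ 24 (mod 31) since 22·24 = 528 ≡ 1, so λ ≡ 15.
  x = λ² - 1 - 23 = 225 - 24 ≡ 15; y = λ·(1 - 15) - 3 ≡ 4. → (15, 4)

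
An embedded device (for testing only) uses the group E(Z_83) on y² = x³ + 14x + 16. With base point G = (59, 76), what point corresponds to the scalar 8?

Double-and-add on 8 = (1000)₂. Start with G = (59, 76) for the leading 1-bit.
double: tangent at (59, 76): λ = (3·59² + 14)/(2·76) ≡ 82/69. 69⁻¹ ≡ 77 (mod 83) since 69·77 = 5313 ≡ 1, so λ ≡ 82·77 ≡ 6.
  x = λ² - 59 - 59 = 36 - 118 ≡ 1; y = λ·(59 - 1) - 76 ≡ 23. → (1, 23)
double: tangent at (1, 23): λ = (3·1² + 14)/(2·23) ≡ 17/46. 46⁻¹ ≡ 74 (mod 83) since 46·74 = 3404 ≡ 1, so λ ≡ 17·74 ≡ 13.
  x = λ² - 1 - 1 = 169 - 2 ≡ 1; y = λ·(1 - 1) - 23 ≡ 60. → (1, 60)
double: tangent at (1, 60): λ = (3·1² + 14)/(2·60) ≡ 17/37. 37⁻¹ ≡ 9 (mod 83), so λ ≡ 17·9 ≡ 70.
  x = λ² - 1 - 1 = 4900 - 2 ≡ 1; y = λ·(1 - 1) - 60 ≡ 23. → (1, 23)

(1, 23)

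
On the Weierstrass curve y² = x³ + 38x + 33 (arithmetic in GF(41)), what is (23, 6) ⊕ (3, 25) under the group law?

(24, 38)

(23, 6) + (3, 25). λ = (25 - 6)/(3 - 23) ≡ 19/21 mod 41. 21⁻¹ ≡ 2 (mod 41), so λ ≡ 38.
  x = λ² - 23 - 3 = 1444 - 26 ≡ 24; y = λ·(23 - 24) - 6 ≡ 38. → (24, 38)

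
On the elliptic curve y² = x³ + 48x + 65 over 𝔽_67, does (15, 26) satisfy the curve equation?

yes

y² = 26² ≡ 6; x³ + 48x + 65 = 4160 ≡ 6 (mod 67). 6 = 6.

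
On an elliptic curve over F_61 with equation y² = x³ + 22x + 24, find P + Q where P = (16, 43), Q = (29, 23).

(31, 27)

(16, 43) + (29, 23). λ = (23 - 43)/(29 - 16) ≡ 41/13 mod 61. 13⁻¹ ≡ 47 (mod 61) since 13·47 = 611 ≡ 1, so λ ≡ 36.
  x = λ² - 16 - 29 = 1296 - 45 ≡ 31; y = λ·(16 - 31) - 43 ≡ 27. → (31, 27)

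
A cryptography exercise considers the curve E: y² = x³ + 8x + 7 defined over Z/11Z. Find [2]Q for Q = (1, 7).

tangent at (1, 7): λ = (3·1² + 8)/(2·7) ≡ 0/3. 3⁻¹ ≡ 4 (mod 11) since 3·4 = 12 ≡ 1, so λ ≡ 0·4 ≡ 0.
  x = λ² - 1 - 1 = 0 - 2 ≡ 9; y = λ·(1 - 9) - 7 ≡ 4. → (9, 4)

(9, 4)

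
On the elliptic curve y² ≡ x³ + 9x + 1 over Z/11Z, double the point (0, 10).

tangent at (0, 10): λ = (3·0² + 9)/(2·10) ≡ 9/9. 9⁻¹ ≡ 5 (mod 11) since 9·5 = 45 ≡ 1, so λ ≡ 9·5 ≡ 1.
  x = λ² - 0 - 0 = 1 - 0 ≡ 1; y = λ·(0 - 1) - 10 ≡ 0. → (1, 0)

(1, 0)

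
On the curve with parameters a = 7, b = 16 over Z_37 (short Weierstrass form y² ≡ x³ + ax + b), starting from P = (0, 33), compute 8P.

(17, 33)

Double-and-add on 8 = (1000)₂. Start with P = (0, 33) for the leading 1-bit.
double: tangent at (0, 33): λ = (3·0² + 7)/(2·33) ≡ 7/29. 29⁻¹ ≡ 23 (mod 37) since 29·23 = 667 ≡ 1, so λ ≡ 7·23 ≡ 13.
  x = λ² - 0 - 0 = 169 - 0 ≡ 21; y = λ·(0 - 21) - 33 ≡ 27. → (21, 27)
double: tangent at (21, 27): λ = (3·21² + 7)/(2·27) ≡ 35/17. 17⁻¹ ≡ 24 (mod 37), so λ ≡ 35·24 ≡ 26.
  x = λ² - 21 - 21 = 676 - 42 ≡ 5; y = λ·(21 - 5) - 27 ≡ 19. → (5, 19)
double: tangent at (5, 19): λ = (3·5² + 7)/(2·19) ≡ 8/1. 1⁻¹ ≡ 1 (mod 37), so λ ≡ 8·1 ≡ 8.
  x = λ² - 5 - 5 = 64 - 10 ≡ 17; y = λ·(5 - 17) - 19 ≡ 33. → (17, 33)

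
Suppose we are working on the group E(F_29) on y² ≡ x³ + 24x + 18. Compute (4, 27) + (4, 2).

The two points share x = 4 and their y-coordinates satisfy 27 + 2 ≡ 0 (mod 29), so they are inverses. Their sum is the point at infinity.

O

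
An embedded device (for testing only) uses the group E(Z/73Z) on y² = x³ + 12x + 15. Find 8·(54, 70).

Write Q = (54, 70).
Double-and-add on 8 = (1000)₂. Start with Q = (54, 70) for the leading 1-bit.
double: tangent at (54, 70): λ = (3·54² + 12)/(2·70) ≡ 0/67. 67⁻¹ ≡ 12 (mod 73), so λ ≡ 0·12 ≡ 0.
  x = λ² - 54 - 54 = 0 - 108 ≡ 38; y = λ·(54 - 38) - 70 ≡ 3. → (38, 3)
double: tangent at (38, 3): λ = (3·38² + 12)/(2·3) ≡ 37/6. 6⁻¹ ≡ 61 (mod 73), so λ ≡ 37·61 ≡ 67.
  x = λ² - 38 - 38 = 4489 - 76 ≡ 33; y = λ·(38 - 33) - 3 ≡ 40. → (33, 40)
double: tangent at (33, 40): λ = (3·33² + 12)/(2·40) ≡ 67/7. 7⁻¹ ≡ 21 (mod 73), so λ ≡ 67·21 ≡ 20.
  x = λ² - 33 - 33 = 400 - 66 ≡ 42; y = λ·(33 - 42) - 40 ≡ 72. → (42, 72)

(42, 72)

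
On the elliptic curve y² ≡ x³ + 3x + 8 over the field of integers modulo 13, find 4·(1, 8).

Write P = (1, 8).
Double-and-add on 4 = (100)₂. Start with P = (1, 8) for the leading 1-bit.
double: tangent at (1, 8): λ = (3·1² + 3)/(2·8) ≡ 6/3. 3⁻¹ ≡ 9 (mod 13), so λ ≡ 6·9 ≡ 2.
  x = λ² - 1 - 1 = 4 - 2 ≡ 2; y = λ·(1 - 2) - 8 ≡ 3. → (2, 3)
double: tangent at (2, 3): λ = (3·2² + 3)/(2·3) ≡ 2/6. 6⁻¹ ≡ 11 (mod 13), so λ ≡ 2·11 ≡ 9.
  x = λ² - 2 - 2 = 81 - 4 ≡ 12; y = λ·(2 - 12) - 3 ≡ 11. → (12, 11)

(12, 11)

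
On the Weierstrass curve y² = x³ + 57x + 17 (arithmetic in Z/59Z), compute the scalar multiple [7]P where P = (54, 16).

(33, 4)

Repeated addition: build up to 7P.
2P: tangent at (54, 16): λ = (3·54² + 57)/(2·16) ≡ 14/32. 32⁻¹ ≡ 24 (mod 59), so λ ≡ 14·24 ≡ 41.
  x = λ² - 54 - 54 = 1681 - 108 ≡ 39; y = λ·(54 - 39) - 16 ≡ 9. → (39, 9)
3P: (39, 9) + (54, 16). λ = (16 - 9)/(54 - 39) ≡ 7/15 mod 59. 15⁻¹ ≡ 4 (mod 59), so λ ≡ 28.
  x = λ² - 39 - 54 = 784 - 93 ≡ 42; y = λ·(39 - 42) - 9 ≡ 25. → (42, 25)
4P: (42, 25) + (54, 16). λ = (16 - 25)/(54 - 42) ≡ 50/12 mod 59. 12⁻¹ ≡ 5 (mod 59), so λ ≡ 14.
  x = λ² - 42 - 54 = 196 - 96 ≡ 41; y = λ·(42 - 41) - 25 ≡ 48. → (41, 48)
5P: (41, 48) + (54, 16). λ = (16 - 48)/(54 - 41) ≡ 27/13 mod 59. 13⁻¹ ≡ 50 (mod 59) since 13·50 = 650 ≡ 1, so λ ≡ 52.
  x = λ² - 41 - 54 = 2704 - 95 ≡ 13; y = λ·(41 - 13) - 48 ≡ 51. → (13, 51)
6P: (13, 51) + (54, 16). λ = (16 - 51)/(54 - 13) ≡ 24/41 mod 59. 41⁻¹ ≡ 36 (mod 59), so λ ≡ 38.
  x = λ² - 13 - 54 = 1444 - 67 ≡ 20; y = λ·(13 - 20) - 51 ≡ 37. → (20, 37)
7P: (20, 37) + (54, 16). λ = (16 - 37)/(54 - 20) ≡ 38/34 mod 59. 34⁻¹ ≡ 33 (mod 59) since 34·33 = 1122 ≡ 1, so λ ≡ 15.
  x = λ² - 20 - 54 = 225 - 74 ≡ 33; y = λ·(20 - 33) - 37 ≡ 4. → (33, 4)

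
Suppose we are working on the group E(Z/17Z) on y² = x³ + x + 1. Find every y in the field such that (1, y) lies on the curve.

x³ + 1x + 1 = 3 ≡ 3 (mod 17).
3 is a non-residue mod 17; no y exists.

none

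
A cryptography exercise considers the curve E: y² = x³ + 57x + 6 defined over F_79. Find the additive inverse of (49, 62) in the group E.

(49, 17)

-(49, 62) = (49, -62 mod 79) = (49, 17).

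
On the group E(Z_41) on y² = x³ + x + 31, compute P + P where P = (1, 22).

tangent at (1, 22): λ = (3·1² + 1)/(2·22) ≡ 4/3. 3⁻¹ ≡ 14 (mod 41), so λ ≡ 4·14 ≡ 15.
  x = λ² - 1 - 1 = 225 - 2 ≡ 18; y = λ·(1 - 18) - 22 ≡ 10. → (18, 10)

(18, 10)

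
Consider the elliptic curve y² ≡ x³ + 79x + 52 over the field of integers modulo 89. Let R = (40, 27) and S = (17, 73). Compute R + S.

(36, 54)

(40, 27) + (17, 73). λ = (73 - 27)/(17 - 40) ≡ 46/66 mod 89. 66⁻¹ ≡ 58 (mod 89), so λ ≡ 87.
  x = λ² - 40 - 17 = 7569 - 57 ≡ 36; y = λ·(40 - 36) - 27 ≡ 54. → (36, 54)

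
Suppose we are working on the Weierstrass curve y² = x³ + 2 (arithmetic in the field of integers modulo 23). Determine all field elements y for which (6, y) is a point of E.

none

x³ + 0x + 2 = 218 ≡ 11 (mod 23).
11 is a non-residue mod 23; no y exists.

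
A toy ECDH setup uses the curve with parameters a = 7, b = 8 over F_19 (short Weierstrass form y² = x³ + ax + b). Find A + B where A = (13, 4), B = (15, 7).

(17, 9)

(13, 4) + (15, 7). λ = (7 - 4)/(15 - 13) ≡ 3/2 mod 19. 2⁻¹ ≡ 10 (mod 19), so λ ≡ 11.
  x = λ² - 13 - 15 = 121 - 28 ≡ 17; y = λ·(13 - 17) - 4 ≡ 9. → (17, 9)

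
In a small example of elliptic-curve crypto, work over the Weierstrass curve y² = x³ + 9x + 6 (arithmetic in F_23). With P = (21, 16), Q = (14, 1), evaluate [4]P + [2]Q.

(6, 0)

First 4P:
Repeated addition: build up to 4P.
2P: tangent at (21, 16): λ = (3·21² + 9)/(2·16) ≡ 21/9. 9⁻¹ ≡ 18 (mod 23), so λ ≡ 21·18 ≡ 10.
  x = λ² - 21 - 21 = 100 - 42 ≡ 12; y = λ·(21 - 12) - 16 ≡ 5. → (12, 5)
3P: (12, 5) + (21, 16). λ = (16 - 5)/(21 - 12) ≡ 11/9 mod 23. 9⁻¹ ≡ 18 (mod 23), so λ ≡ 14.
  x = λ² - 12 - 21 = 196 - 33 ≡ 2; y = λ·(12 - 2) - 5 ≡ 20. → (2, 20)
4P: (2, 20) + (21, 16). λ = (16 - 20)/(21 - 2) ≡ 19/19 mod 23. 19⁻¹ ≡ 17 (mod 23) since 19·17 = 323 ≡ 1, so λ ≡ 1.
  x = λ² - 2 - 21 = 1 - 23 ≡ 1; y = λ·(2 - 1) - 20 ≡ 4. → (1, 4)
4P = (1, 4).
Next 2Q:
Repeated addition: build up to 2Q.
2Q: tangent at (14, 1): λ = (3·14² + 9)/(2·1) ≡ 22/2. 2⁻¹ ≡ 12 (mod 23) since 2·12 = 24 ≡ 1, so λ ≡ 22·12 ≡ 11.
  x = λ² - 14 - 14 = 121 - 28 ≡ 1; y = λ·(14 - 1) - 1 ≡ 4. → (1, 4)
2Q = (1, 4).
Finally 4P + 2Q:
tangent at (1, 4): λ = (3·1² + 9)/(2·4) ≡ 12/8. 8⁻¹ ≡ 3 (mod 23) since 8·3 = 24 ≡ 1, so λ ≡ 12·3 ≡ 13.
  x = λ² - 1 - 1 = 169 - 2 ≡ 6; y = λ·(1 - 6) - 4 ≡ 0. → (6, 0)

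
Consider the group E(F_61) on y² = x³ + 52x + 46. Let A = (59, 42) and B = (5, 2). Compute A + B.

(59, 42) + (5, 2). λ = (2 - 42)/(5 - 59) ≡ 21/7 mod 61. 7⁻¹ ≡ 35 (mod 61) since 7·35 = 245 ≡ 1, so λ ≡ 3.
  x = λ² - 59 - 5 = 9 - 64 ≡ 6; y = λ·(59 - 6) - 42 ≡ 56. → (6, 56)

(6, 56)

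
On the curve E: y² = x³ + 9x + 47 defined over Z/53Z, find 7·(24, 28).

Write P = (24, 28).
Repeated addition: build up to 7P.
2P: tangent at (24, 28): λ = (3·24² + 9)/(2·28) ≡ 41/3. 3⁻¹ ≡ 18 (mod 53), so λ ≡ 41·18 ≡ 49.
  x = λ² - 24 - 24 = 2401 - 48 ≡ 21; y = λ·(24 - 21) - 28 ≡ 13. → (21, 13)
3P: (21, 13) + (24, 28). λ = (28 - 13)/(24 - 21) ≡ 15/3 mod 53. 3⁻¹ ≡ 18 (mod 53), so λ ≡ 5.
  x = λ² - 21 - 24 = 25 - 45 ≡ 33; y = λ·(21 - 33) - 13 ≡ 33. → (33, 33)
4P: (33, 33) + (24, 28). λ = (28 - 33)/(24 - 33) ≡ 48/44 mod 53. 44⁻¹ ≡ 47 (mod 53), so λ ≡ 30.
  x = λ² - 33 - 24 = 900 - 57 ≡ 48; y = λ·(33 - 48) - 33 ≡ 47. → (48, 47)
5P: (48, 47) + (24, 28). λ = (28 - 47)/(24 - 48) ≡ 34/29 mod 53. 29⁻¹ ≡ 11 (mod 53) since 29·11 = 319 ≡ 1, so λ ≡ 3.
  x = λ² - 48 - 24 = 9 - 72 ≡ 43; y = λ·(48 - 43) - 47 ≡ 21. → (43, 21)
6P: (43, 21) + (24, 28). λ = (28 - 21)/(24 - 43) ≡ 7/34 mod 53. 34⁻¹ ≡ 39 (mod 53), so λ ≡ 8.
  x = λ² - 43 - 24 = 64 - 67 ≡ 50; y = λ·(43 - 50) - 21 ≡ 29. → (50, 29)
7P: (50, 29) + (24, 28). λ = (28 - 29)/(24 - 50) ≡ 52/27 mod 53. 27⁻¹ ≡ 2 (mod 53) since 27·2 = 54 ≡ 1, so λ ≡ 51.
  x = λ² - 50 - 24 = 2601 - 74 ≡ 36; y = λ·(50 - 36) - 29 ≡ 49. → (36, 49)

(36, 49)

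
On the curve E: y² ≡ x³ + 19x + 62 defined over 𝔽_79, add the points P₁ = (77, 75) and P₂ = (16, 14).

(77, 75) + (16, 14). λ = (14 - 75)/(16 - 77) ≡ 18/18 mod 79. 18⁻¹ ≡ 22 (mod 79), so λ ≡ 1.
  x = λ² - 77 - 16 = 1 - 93 ≡ 66; y = λ·(77 - 66) - 75 ≡ 15. → (66, 15)

(66, 15)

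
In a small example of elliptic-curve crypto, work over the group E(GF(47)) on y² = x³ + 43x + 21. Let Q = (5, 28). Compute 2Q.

(18, 0)

tangent at (5, 28): λ = (3·5² + 43)/(2·28) ≡ 24/9. 9⁻¹ ≡ 21 (mod 47), so λ ≡ 24·21 ≡ 34.
  x = λ² - 5 - 5 = 1156 - 10 ≡ 18; y = λ·(5 - 18) - 28 ≡ 0. → (18, 0)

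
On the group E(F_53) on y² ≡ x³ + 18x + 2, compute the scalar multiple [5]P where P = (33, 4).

(18, 40)

Repeated addition: build up to 5P.
2P: tangent at (33, 4): λ = (3·33² + 18)/(2·4) ≡ 52/8. 8⁻¹ ≡ 20 (mod 53) since 8·20 = 160 ≡ 1, so λ ≡ 52·20 ≡ 33.
  x = λ² - 33 - 33 = 1089 - 66 ≡ 16; y = λ·(33 - 16) - 4 ≡ 27. → (16, 27)
3P: (16, 27) + (33, 4). λ = (4 - 27)/(33 - 16) ≡ 30/17 mod 53. 17⁻¹ ≡ 25 (mod 53), so λ ≡ 8.
  x = λ² - 16 - 33 = 64 - 49 ≡ 15; y = λ·(16 - 15) - 27 ≡ 34. → (15, 34)
4P: (15, 34) + (33, 4). λ = (4 - 34)/(33 - 15) ≡ 23/18 mod 53. 18⁻¹ ≡ 3 (mod 53) since 18·3 = 54 ≡ 1, so λ ≡ 16.
  x = λ² - 15 - 33 = 256 - 48 ≡ 49; y = λ·(15 - 49) - 34 ≡ 5. → (49, 5)
5P: (49, 5) + (33, 4). λ = (4 - 5)/(33 - 49) ≡ 52/37 mod 53. 37⁻¹ ≡ 43 (mod 53), so λ ≡ 10.
  x = λ² - 49 - 33 = 100 - 82 ≡ 18; y = λ·(49 - 18) - 5 ≡ 40. → (18, 40)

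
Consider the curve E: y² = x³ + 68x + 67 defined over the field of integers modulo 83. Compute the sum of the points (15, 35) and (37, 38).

(60, 23)

(15, 35) + (37, 38). λ = (38 - 35)/(37 - 15) ≡ 3/22 mod 83. 22⁻¹ ≡ 34 (mod 83), so λ ≡ 19.
  x = λ² - 15 - 37 = 361 - 52 ≡ 60; y = λ·(15 - 60) - 35 ≡ 23. → (60, 23)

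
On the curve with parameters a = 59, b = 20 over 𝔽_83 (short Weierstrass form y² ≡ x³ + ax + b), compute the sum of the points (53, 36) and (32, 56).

(53, 36) + (32, 56). λ = (56 - 36)/(32 - 53) ≡ 20/62 mod 83. 62⁻¹ ≡ 79 (mod 83) since 62·79 = 4898 ≡ 1, so λ ≡ 3.
  x = λ² - 53 - 32 = 9 - 85 ≡ 7; y = λ·(53 - 7) - 36 ≡ 19. → (7, 19)

(7, 19)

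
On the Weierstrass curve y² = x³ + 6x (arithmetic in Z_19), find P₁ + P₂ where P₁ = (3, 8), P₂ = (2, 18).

(0, 0)

(3, 8) + (2, 18). λ = (18 - 8)/(2 - 3) ≡ 10/18 mod 19. 18⁻¹ ≡ 18 (mod 19) since 18·18 = 324 ≡ 1, so λ ≡ 9.
  x = λ² - 3 - 2 = 81 - 5 ≡ 0; y = λ·(3 - 0) - 8 ≡ 0. → (0, 0)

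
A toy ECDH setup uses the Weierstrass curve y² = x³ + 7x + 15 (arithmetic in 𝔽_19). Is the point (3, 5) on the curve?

yes

y² = 5² ≡ 6; x³ + 7x + 15 = 63 ≡ 6 (mod 19). 6 = 6.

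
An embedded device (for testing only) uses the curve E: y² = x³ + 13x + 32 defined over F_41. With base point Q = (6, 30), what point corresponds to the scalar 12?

(16, 20)

Repeated addition: build up to 12Q.
2Q: tangent at (6, 30): λ = (3·6² + 13)/(2·30) ≡ 39/19. 19⁻¹ ≡ 13 (mod 41), so λ ≡ 39·13 ≡ 15.
  x = λ² - 6 - 6 = 225 - 12 ≡ 8; y = λ·(6 - 8) - 30 ≡ 22. → (8, 22)
3Q: (8, 22) + (6, 30). λ = (30 - 22)/(6 - 8) ≡ 8/39 mod 41. 39⁻¹ ≡ 20 (mod 41), so λ ≡ 37.
  x = λ² - 8 - 6 = 1369 - 14 ≡ 2; y = λ·(8 - 2) - 22 ≡ 36. → (2, 36)
4Q: (2, 36) + (6, 30). λ = (30 - 36)/(6 - 2) ≡ 35/4 mod 41. 4⁻¹ ≡ 31 (mod 41), so λ ≡ 19.
  x = λ² - 2 - 6 = 361 - 8 ≡ 25; y = λ·(2 - 25) - 36 ≡ 19. → (25, 19)
5Q: (25, 19) + (6, 30). λ = (30 - 19)/(6 - 25) ≡ 11/22 mod 41. 22⁻¹ ≡ 28 (mod 41), so λ ≡ 21.
  x = λ² - 25 - 6 = 441 - 31 ≡ 0; y = λ·(25 - 0) - 19 ≡ 14. → (0, 14)
6Q: (0, 14) + (6, 30). λ = (30 - 14)/(6 - 0) ≡ 16/6 mod 41. 6⁻¹ ≡ 7 (mod 41), so λ ≡ 30.
  x = λ² - 0 - 6 = 900 - 6 ≡ 33; y = λ·(0 - 33) - 14 ≡ 21. → (33, 21)
7Q: (33, 21) + (6, 30). λ = (30 - 21)/(6 - 33) ≡ 9/14 mod 41. 14⁻¹ ≡ 3 (mod 41), so λ ≡ 27.
  x = λ² - 33 - 6 = 729 - 39 ≡ 34; y = λ·(33 - 34) - 21 ≡ 34. → (34, 34)
8Q: (34, 34) + (6, 30). λ = (30 - 34)/(6 - 34) ≡ 37/13 mod 41. 13⁻¹ ≡ 19 (mod 41), so λ ≡ 6.
  x = λ² - 34 - 6 = 36 - 40 ≡ 37; y = λ·(34 - 37) - 34 ≡ 30. → (37, 30)
9Q: (37, 30) + (6, 30). λ = (30 - 30)/(6 - 37) ≡ 0/10 mod 41. 10⁻¹ ≡ 37 (mod 41), so λ ≡ 0.
  x = λ² - 37 - 6 = 0 - 43 ≡ 39; y = λ·(37 - 39) - 30 ≡ 11. → (39, 11)
10Q: (39, 11) + (6, 30). λ = (30 - 11)/(6 - 39) ≡ 19/8 mod 41. 8⁻¹ ≡ 36 (mod 41) since 8·36 = 288 ≡ 1, so λ ≡ 28.
  x = λ² - 39 - 6 = 784 - 45 ≡ 1; y = λ·(39 - 1) - 11 ≡ 28. → (1, 28)
11Q: (1, 28) + (6, 30). λ = (30 - 28)/(6 - 1) ≡ 2/5 mod 41. 5⁻¹ ≡ 33 (mod 41) since 5·33 = 165 ≡ 1, so λ ≡ 25.
  x = λ² - 1 - 6 = 625 - 7 ≡ 3; y = λ·(1 - 3) - 28 ≡ 4. → (3, 4)
12Q: (3, 4) + (6, 30). λ = (30 - 4)/(6 - 3) ≡ 26/3 mod 41. 3⁻¹ ≡ 14 (mod 41), so λ ≡ 36.
  x = λ² - 3 - 6 = 1296 - 9 ≡ 16; y = λ·(3 - 16) - 4 ≡ 20. → (16, 20)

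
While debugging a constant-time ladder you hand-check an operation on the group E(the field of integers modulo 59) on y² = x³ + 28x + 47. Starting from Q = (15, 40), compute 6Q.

Repeated addition: build up to 6Q.
2Q: tangent at (15, 40): λ = (3·15² + 28)/(2·40) ≡ 54/21. 21⁻¹ ≡ 45 (mod 59) since 21·45 = 945 ≡ 1, so λ ≡ 54·45 ≡ 11.
  x = λ² - 15 - 15 = 121 - 30 ≡ 32; y = λ·(15 - 32) - 40 ≡ 9. → (32, 9)
3Q: (32, 9) + (15, 40). λ = (40 - 9)/(15 - 32) ≡ 31/42 mod 59. 42⁻¹ ≡ 52 (mod 59), so λ ≡ 19.
  x = λ² - 32 - 15 = 361 - 47 ≡ 19; y = λ·(32 - 19) - 9 ≡ 2. → (19, 2)
4Q: (19, 2) + (15, 40). λ = (40 - 2)/(15 - 19) ≡ 38/55 mod 59. 55⁻¹ ≡ 44 (mod 59), so λ ≡ 20.
  x = λ² - 19 - 15 = 400 - 34 ≡ 12; y = λ·(19 - 12) - 2 ≡ 20. → (12, 20)
5Q: (12, 20) + (15, 40). λ = (40 - 20)/(15 - 12) ≡ 20/3 mod 59. 3⁻¹ ≡ 20 (mod 59) since 3·20 = 60 ≡ 1, so λ ≡ 46.
  x = λ² - 12 - 15 = 2116 - 27 ≡ 24; y = λ·(12 - 24) - 20 ≡ 18. → (24, 18)
6Q: (24, 18) + (15, 40). λ = (40 - 18)/(15 - 24) ≡ 22/50 mod 59. 50⁻¹ ≡ 13 (mod 59), so λ ≡ 50.
  x = λ² - 24 - 15 = 2500 - 39 ≡ 42; y = λ·(24 - 42) - 18 ≡ 26. → (42, 26)

(42, 26)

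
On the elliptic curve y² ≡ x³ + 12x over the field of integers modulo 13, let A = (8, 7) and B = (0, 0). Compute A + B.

(8, 6)

(8, 7) + (0, 0). λ = (0 - 7)/(0 - 8) ≡ 6/5 mod 13. 5⁻¹ ≡ 8 (mod 13), so λ ≡ 9.
  x = λ² - 8 - 0 = 81 - 8 ≡ 8; y = λ·(8 - 8) - 7 ≡ 6. → (8, 6)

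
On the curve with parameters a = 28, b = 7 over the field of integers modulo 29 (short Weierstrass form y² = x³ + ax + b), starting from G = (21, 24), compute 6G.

Double-and-add on 6 = (110)₂. Start with G = (21, 24) for the leading 1-bit.
double: tangent at (21, 24): λ = (3·21² + 28)/(2·24) ≡ 17/19. 19⁻¹ ≡ 26 (mod 29), so λ ≡ 17·26 ≡ 7.
  x = λ² - 21 - 21 = 49 - 42 ≡ 7; y = λ·(21 - 7) - 24 ≡ 16. → (7, 16)
add G: (7, 16) + (21, 24). λ = (24 - 16)/(21 - 7) ≡ 8/14 mod 29. 14⁻¹ ≡ 27 (mod 29), so λ ≡ 13.
  x = λ² - 7 - 21 = 169 - 28 ≡ 25; y = λ·(7 - 25) - 16 ≡ 11. → (25, 11)
double: tangent at (25, 11): λ = (3·25² + 28)/(2·11) ≡ 18/22. 22⁻¹ ≡ 4 (mod 29) since 22·4 = 88 ≡ 1, so λ ≡ 18·4 ≡ 14.
  x = λ² - 25 - 25 = 196 - 50 ≡ 1; y = λ·(25 - 1) - 11 ≡ 6. → (1, 6)

(1, 6)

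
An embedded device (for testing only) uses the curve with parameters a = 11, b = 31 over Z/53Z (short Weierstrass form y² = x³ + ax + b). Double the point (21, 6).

tangent at (21, 6): λ = (3·21² + 11)/(2·6) ≡ 9/12. 12⁻¹ ≡ 31 (mod 53) since 12·31 = 372 ≡ 1, so λ ≡ 9·31 ≡ 14.
  x = λ² - 21 - 21 = 196 - 42 ≡ 48; y = λ·(21 - 48) - 6 ≡ 40. → (48, 40)

(48, 40)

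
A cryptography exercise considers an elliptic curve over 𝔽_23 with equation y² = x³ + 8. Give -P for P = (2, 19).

-(2, 19) = (2, -19 mod 23) = (2, 4).

(2, 4)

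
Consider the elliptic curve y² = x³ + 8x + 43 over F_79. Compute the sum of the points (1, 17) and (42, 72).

(1, 17) + (42, 72). λ = (72 - 17)/(42 - 1) ≡ 55/41 mod 79. 41⁻¹ ≡ 27 (mod 79), so λ ≡ 63.
  x = λ² - 1 - 42 = 3969 - 43 ≡ 55; y = λ·(1 - 55) - 17 ≡ 57. → (55, 57)

(55, 57)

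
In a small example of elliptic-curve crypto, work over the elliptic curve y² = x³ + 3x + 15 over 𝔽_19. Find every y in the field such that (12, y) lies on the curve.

x³ + 3x + 15 = 1779 ≡ 12 (mod 19).
12 is a non-residue mod 19; no y exists.

none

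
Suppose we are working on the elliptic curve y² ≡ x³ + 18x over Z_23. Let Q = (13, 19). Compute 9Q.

(8, 14)

Double-and-add on 9 = (1001)₂. Start with Q = (13, 19) for the leading 1-bit.
double: tangent at (13, 19): λ = (3·13² + 18)/(2·19) ≡ 19/15. 15⁻¹ ≡ 20 (mod 23), so λ ≡ 19·20 ≡ 12.
  x = λ² - 13 - 13 = 144 - 26 ≡ 3; y = λ·(13 - 3) - 19 ≡ 9. → (3, 9)
double: tangent at (3, 9): λ = (3·3² + 18)/(2·9) ≡ 22/18. 18⁻¹ ≡ 9 (mod 23) since 18·9 = 162 ≡ 1, so λ ≡ 22·9 ≡ 14.
  x = λ² - 3 - 3 = 196 - 6 ≡ 6; y = λ·(3 - 6) - 9 ≡ 18. → (6, 18)
double: tangent at (6, 18): λ = (3·6² + 18)/(2·18) ≡ 11/13. 13⁻¹ ≡ 16 (mod 23) since 13·16 = 208 ≡ 1, so λ ≡ 11·16 ≡ 15.
  x = λ² - 6 - 6 = 225 - 12 ≡ 6; y = λ·(6 - 6) - 18 ≡ 5. → (6, 5)
add Q: (6, 5) + (13, 19). λ = (19 - 5)/(13 - 6) ≡ 14/7 mod 23. 7⁻¹ ≡ 10 (mod 23), so λ ≡ 2.
  x = λ² - 6 - 13 = 4 - 19 ≡ 8; y = λ·(6 - 8) - 5 ≡ 14. → (8, 14)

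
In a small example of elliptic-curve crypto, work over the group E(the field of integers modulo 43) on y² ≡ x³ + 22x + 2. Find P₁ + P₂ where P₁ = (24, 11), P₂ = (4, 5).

(24, 11) + (4, 5). λ = (5 - 11)/(4 - 24) ≡ 37/23 mod 43. 23⁻¹ ≡ 15 (mod 43) since 23·15 = 345 ≡ 1, so λ ≡ 39.
  x = λ² - 24 - 4 = 1521 - 28 ≡ 31; y = λ·(24 - 31) - 11 ≡ 17. → (31, 17)

(31, 17)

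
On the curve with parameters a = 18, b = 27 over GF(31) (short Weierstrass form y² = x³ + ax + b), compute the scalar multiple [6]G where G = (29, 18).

Repeated addition: build up to 6G.
2G: tangent at (29, 18): λ = (3·29² + 18)/(2·18) ≡ 30/5. 5⁻¹ ≡ 25 (mod 31), so λ ≡ 30·25 ≡ 6.
  x = λ² - 29 - 29 = 36 - 58 ≡ 9; y = λ·(29 - 9) - 18 ≡ 9. → (9, 9)
3G: (9, 9) + (29, 18). λ = (18 - 9)/(29 - 9) ≡ 9/20 mod 31. 20⁻¹ ≡ 14 (mod 31), so λ ≡ 2.
  x = λ² - 9 - 29 = 4 - 38 ≡ 28; y = λ·(9 - 28) - 9 ≡ 15. → (28, 15)
4G: (28, 15) + (29, 18). λ = (18 - 15)/(29 - 28) ≡ 3/1 mod 31. 1⁻¹ ≡ 1 (mod 31), so λ ≡ 3.
  x = λ² - 28 - 29 = 9 - 57 ≡ 14; y = λ·(28 - 14) - 15 ≡ 27. → (14, 27)
5G: (14, 27) + (29, 18). λ = (18 - 27)/(29 - 14) ≡ 22/15 mod 31. 15⁻¹ ≡ 29 (mod 31), so λ ≡ 18.
  x = λ² - 14 - 29 = 324 - 43 ≡ 2; y = λ·(14 - 2) - 27 ≡ 3. → (2, 3)
6G: (2, 3) + (29, 18). λ = (18 - 3)/(29 - 2) ≡ 15/27 mod 31. 27⁻¹ ≡ 23 (mod 31), so λ ≡ 4.
  x = λ² - 2 - 29 = 16 - 31 ≡ 16; y = λ·(2 - 16) - 3 ≡ 3. → (16, 3)

(16, 3)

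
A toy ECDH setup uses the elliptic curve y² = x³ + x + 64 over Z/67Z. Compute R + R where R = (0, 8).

tangent at (0, 8): λ = (3·0² + 1)/(2·8) ≡ 1/16. 16⁻¹ ≡ 21 (mod 67), so λ ≡ 1·21 ≡ 21.
  x = λ² - 0 - 0 = 441 - 0 ≡ 39; y = λ·(0 - 39) - 8 ≡ 44. → (39, 44)

(39, 44)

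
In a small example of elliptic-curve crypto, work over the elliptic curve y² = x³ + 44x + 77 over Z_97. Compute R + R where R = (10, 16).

(41, 63)

tangent at (10, 16): λ = (3·10² + 44)/(2·16) ≡ 53/32. 32⁻¹ ≡ 94 (mod 97) since 32·94 = 3008 ≡ 1, so λ ≡ 53·94 ≡ 35.
  x = λ² - 10 - 10 = 1225 - 20 ≡ 41; y = λ·(10 - 41) - 16 ≡ 63. → (41, 63)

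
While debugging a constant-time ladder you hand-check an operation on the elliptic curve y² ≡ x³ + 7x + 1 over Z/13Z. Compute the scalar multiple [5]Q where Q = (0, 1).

Double-and-add on 5 = (101)₂. Start with Q = (0, 1) for the leading 1-bit.
double: tangent at (0, 1): λ = (3·0² + 7)/(2·1) ≡ 7/2. 2⁻¹ ≡ 7 (mod 13), so λ ≡ 7·7 ≡ 10.
  x = λ² - 0 - 0 = 100 - 0 ≡ 9; y = λ·(0 - 9) - 1 ≡ 0. → (9, 0)
double: (9, 0) + (9, 0): same x and y₁ ≡ -y₂, so the sum is 𝒪.
add Q: 𝒪 + (0, 1) = (0, 1) (identity).

(0, 1)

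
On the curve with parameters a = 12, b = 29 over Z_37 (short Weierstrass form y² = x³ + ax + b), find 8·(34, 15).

Write G = (34, 15).
Repeated addition: build up to 8G.
2G: tangent at (34, 15): λ = (3·34² + 12)/(2·15) ≡ 2/30. 30⁻¹ ≡ 21 (mod 37) since 30·21 = 630 ≡ 1, so λ ≡ 2·21 ≡ 5.
  x = λ² - 34 - 34 = 25 - 68 ≡ 31; y = λ·(34 - 31) - 15 ≡ 0. → (31, 0)
3G: (31, 0) + (34, 15). λ = (15 - 0)/(34 - 31) ≡ 15/3 mod 37. 3⁻¹ ≡ 25 (mod 37), so λ ≡ 5.
  x = λ² - 31 - 34 = 25 - 65 ≡ 34; y = λ·(31 - 34) - 0 ≡ 22. → (34, 22)
4G: (34, 22) + (34, 15): same x and y₁ ≡ -y₂, so the sum is ∞.
5G: ∞ + (34, 15) = (34, 15) (identity).
6G: tangent at (34, 15): λ = (3·34² + 12)/(2·15) ≡ 2/30. 30⁻¹ ≡ 21 (mod 37), so λ ≡ 2·21 ≡ 5.
  x = λ² - 34 - 34 = 25 - 68 ≡ 31; y = λ·(34 - 31) - 15 ≡ 0. → (31, 0)
7G: (31, 0) + (34, 15). λ = (15 - 0)/(34 - 31) ≡ 15/3 mod 37. 3⁻¹ ≡ 25 (mod 37), so λ ≡ 5.
  x = λ² - 31 - 34 = 25 - 65 ≡ 34; y = λ·(31 - 34) - 0 ≡ 22. → (34, 22)
8G: (34, 22) + (34, 15): same x and y₁ ≡ -y₂, so the sum is ∞.

O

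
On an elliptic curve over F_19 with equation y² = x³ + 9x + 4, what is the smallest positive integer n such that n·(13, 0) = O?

2P: (13, 0) + (13, 0): same x and y₁ ≡ -y₂, so the sum is O.
2P = O, so the order is 2.

2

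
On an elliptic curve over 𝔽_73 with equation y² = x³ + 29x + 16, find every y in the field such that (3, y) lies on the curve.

35, 38

x³ + 29x + 16 = 130 ≡ 57 (mod 73).
Square roots of 57 mod 73: 35 and 38 (since 35² = 1225 ≡ 57).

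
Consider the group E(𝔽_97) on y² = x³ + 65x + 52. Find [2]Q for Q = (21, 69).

(71, 34)

tangent at (21, 69): λ = (3·21² + 65)/(2·69) ≡ 30/41. 41⁻¹ ≡ 71 (mod 97) since 41·71 = 2911 ≡ 1, so λ ≡ 30·71 ≡ 93.
  x = λ² - 21 - 21 = 8649 - 42 ≡ 71; y = λ·(21 - 71) - 69 ≡ 34. → (71, 34)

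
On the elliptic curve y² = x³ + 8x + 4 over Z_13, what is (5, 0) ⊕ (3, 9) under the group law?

(5, 0) + (3, 9). λ = (9 - 0)/(3 - 5) ≡ 9/11 mod 13. 11⁻¹ ≡ 6 (mod 13), so λ ≡ 2.
  x = λ² - 5 - 3 = 4 - 8 ≡ 9; y = λ·(5 - 9) - 0 ≡ 5. → (9, 5)

(9, 5)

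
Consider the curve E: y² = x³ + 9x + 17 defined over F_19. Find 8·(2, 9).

(7, 9)

Write Q = (2, 9).
Double-and-add on 8 = (1000)₂. Start with Q = (2, 9) for the leading 1-bit.
double: tangent at (2, 9): λ = (3·2² + 9)/(2·9) ≡ 2/18. 18⁻¹ ≡ 18 (mod 19), so λ ≡ 2·18 ≡ 17.
  x = λ² - 2 - 2 = 289 - 4 ≡ 0; y = λ·(2 - 0) - 9 ≡ 6. → (0, 6)
double: tangent at (0, 6): λ = (3·0² + 9)/(2·6) ≡ 9/12. 12⁻¹ ≡ 8 (mod 19) since 12·8 = 96 ≡ 1, so λ ≡ 9·8 ≡ 15.
  x = λ² - 0 - 0 = 225 - 0 ≡ 16; y = λ·(0 - 16) - 6 ≡ 1. → (16, 1)
double: tangent at (16, 1): λ = (3·16² + 9)/(2·1) ≡ 17/2. 2⁻¹ ≡ 10 (mod 19), so λ ≡ 17·10 ≡ 18.
  x = λ² - 16 - 16 = 324 - 32 ≡ 7; y = λ·(16 - 7) - 1 ≡ 9. → (7, 9)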